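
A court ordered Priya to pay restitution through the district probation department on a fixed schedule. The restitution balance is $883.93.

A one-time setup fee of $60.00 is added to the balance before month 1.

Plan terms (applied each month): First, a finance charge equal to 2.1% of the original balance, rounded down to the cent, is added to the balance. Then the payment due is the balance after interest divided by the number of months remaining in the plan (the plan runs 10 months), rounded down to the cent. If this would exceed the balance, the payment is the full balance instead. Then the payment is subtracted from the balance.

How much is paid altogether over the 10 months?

$1,129.53

Month 1: opening $943.93; interest $18.56 → $962.49; payment $96.24; balance $866.25
Month 2: opening $866.25; interest $18.56 → $884.81; payment $98.31; balance $786.50
Month 3: opening $786.50; interest $18.56 → $805.06; payment $100.63; balance $704.43
Month 4: opening $704.43; interest $18.56 → $722.99; payment $103.28; balance $619.71
Month 5: opening $619.71; interest $18.56 → $638.27; payment $106.37; balance $531.90
Month 6: opening $531.90; interest $18.56 → $550.46; payment $110.09; balance $440.37
Month 7: opening $440.37; interest $18.56 → $458.93; payment $114.73; balance $344.20
Month 8: opening $344.20; interest $18.56 → $362.76; payment $120.92; balance $241.84
Month 9: opening $241.84; interest $18.56 → $260.40; payment $130.20; balance $130.20
Month 10: opening $130.20; interest $18.56 → $148.76; payment $148.76; balance $0.00
Total paid: $1,129.53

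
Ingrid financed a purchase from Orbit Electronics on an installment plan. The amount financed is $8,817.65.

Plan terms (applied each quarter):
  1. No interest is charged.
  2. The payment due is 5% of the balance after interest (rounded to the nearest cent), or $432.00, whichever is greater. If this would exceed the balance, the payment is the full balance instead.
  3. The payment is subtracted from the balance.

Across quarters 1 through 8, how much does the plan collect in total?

Quarter 1: $8,817.65 − $440.88 → $8,376.77
Quarter 2: $8,376.77 − $432.00 → $7,944.77
Quarter 3: $7,944.77 − $432.00 → $7,512.77
Quarter 4: $7,512.77 − $432.00 → $7,080.77
Quarter 5: $7,080.77 − $432.00 → $6,648.77
Quarter 6: $6,648.77 − $432.00 → $6,216.77
Quarter 7: $6,216.77 − $432.00 → $5,784.77
Quarter 8: $5,784.77 − $432.00 → $5,352.77
Total paid: $3,464.88

$3,464.88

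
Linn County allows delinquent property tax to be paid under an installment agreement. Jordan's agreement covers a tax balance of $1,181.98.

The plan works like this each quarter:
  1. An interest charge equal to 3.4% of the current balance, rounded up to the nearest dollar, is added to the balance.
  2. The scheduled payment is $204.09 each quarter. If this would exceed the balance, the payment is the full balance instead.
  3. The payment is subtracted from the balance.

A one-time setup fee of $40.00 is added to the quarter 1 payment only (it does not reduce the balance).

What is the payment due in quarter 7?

$117.44

# | Opening | Interest | Payment | Fee | End bal
1 | $1,181.98 | $41.00 | $204.09 | $40.00 | $1,018.89
2 | $1,018.89 | $35.00 | $204.09 | — | $849.80
3 | $849.80 | $29.00 | $204.09 | — | $674.71
4 | $674.71 | $23.00 | $204.09 | — | $493.62
5 | $493.62 | $17.00 | $204.09 | — | $306.53
6 | $306.53 | $11.00 | $204.09 | — | $113.44
7 | $113.44 | $4.00 | $117.44 | — | $0.00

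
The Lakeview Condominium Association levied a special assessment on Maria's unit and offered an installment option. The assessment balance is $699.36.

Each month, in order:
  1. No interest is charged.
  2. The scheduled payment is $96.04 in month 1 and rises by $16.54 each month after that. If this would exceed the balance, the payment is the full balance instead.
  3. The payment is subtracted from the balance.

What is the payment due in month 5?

$162.20

Month 1: opening $699.36; payment $96.04; balance $603.32
Month 2: opening $603.32; payment $112.58; balance $490.74
Month 3: opening $490.74; payment $129.12; balance $361.62
Month 4: opening $361.62; payment $145.66; balance $215.96
Month 5: opening $215.96; payment $162.20; balance $53.76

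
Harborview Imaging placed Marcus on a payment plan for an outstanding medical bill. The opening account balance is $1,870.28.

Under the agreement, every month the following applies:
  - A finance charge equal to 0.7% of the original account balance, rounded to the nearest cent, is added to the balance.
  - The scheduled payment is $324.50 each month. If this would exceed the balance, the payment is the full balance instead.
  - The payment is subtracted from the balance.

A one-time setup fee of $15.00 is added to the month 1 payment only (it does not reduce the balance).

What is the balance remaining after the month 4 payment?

$624.64

# | Opening | Interest | Payment | Fee | End bal
1 | $1,870.28 | $13.09 | $324.50 | $15.00 | $1,558.87
2 | $1,558.87 | $13.09 | $324.50 | — | $1,247.46
3 | $1,247.46 | $13.09 | $324.50 | — | $936.05
4 | $936.05 | $13.09 | $324.50 | — | $624.64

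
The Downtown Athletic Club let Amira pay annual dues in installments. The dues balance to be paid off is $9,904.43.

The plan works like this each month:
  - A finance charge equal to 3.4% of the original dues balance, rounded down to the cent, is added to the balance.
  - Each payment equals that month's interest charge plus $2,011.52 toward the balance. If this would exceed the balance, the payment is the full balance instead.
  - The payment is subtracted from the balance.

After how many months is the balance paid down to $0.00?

# | Opening | Interest | Payment | End bal
1 | $9,904.43 | $336.75 | $2,348.27 | $7,892.91
2 | $7,892.91 | $336.75 | $2,348.27 | $5,881.39
3 | $5,881.39 | $336.75 | $2,348.27 | $3,869.87
4 | $3,869.87 | $336.75 | $2,348.27 | $1,858.35
5 | $1,858.35 | $336.75 | $2,195.10 | $0.00
Balance reaches $0.00 in month 5.

5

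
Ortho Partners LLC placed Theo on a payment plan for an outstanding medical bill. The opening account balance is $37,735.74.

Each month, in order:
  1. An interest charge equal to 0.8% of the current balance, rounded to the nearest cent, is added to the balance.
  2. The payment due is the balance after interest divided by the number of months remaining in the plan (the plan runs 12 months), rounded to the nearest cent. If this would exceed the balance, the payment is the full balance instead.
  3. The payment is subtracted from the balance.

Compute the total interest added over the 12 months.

# | Opening | Interest | Payment | End bal
1 | $37,735.74 | $301.89 | $3,169.80 | $34,867.83
2 | $34,867.83 | $278.94 | $3,195.16 | $31,951.61
3 | $31,951.61 | $255.61 | $3,220.72 | $28,986.50
4 | $28,986.50 | $231.89 | $3,246.49 | $25,971.90
5 | $25,971.90 | $207.78 | $3,272.46 | $22,907.22
6 | $22,907.22 | $183.26 | $3,298.64 | $19,791.84
7 | $19,791.84 | $158.33 | $3,325.03 | $16,625.14
8 | $16,625.14 | $133.00 | $3,351.63 | $13,406.51
9 | $13,406.51 | $107.25 | $3,378.44 | $10,135.32
10 | $10,135.32 | $81.08 | $3,405.47 | $6,810.93
11 | $6,810.93 | $54.49 | $3,432.71 | $3,432.71
12 | $3,432.71 | $27.46 | $3,460.17 | $0.00
Total interest: $301.89 + $278.94 + $255.61 + $231.89 + $207.78 + $183.26 + $158.33 + $133.00 + $107.25 + $81.08 + $54.49 + $27.46 = $2,020.98

$2,020.98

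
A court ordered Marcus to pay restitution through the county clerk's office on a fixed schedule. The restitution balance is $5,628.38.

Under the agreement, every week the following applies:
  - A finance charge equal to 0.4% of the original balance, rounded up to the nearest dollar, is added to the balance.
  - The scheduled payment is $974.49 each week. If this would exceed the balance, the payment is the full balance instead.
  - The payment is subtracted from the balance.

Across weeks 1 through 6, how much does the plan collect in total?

Week 1: $5,628.38 +$23.00 interest = $5,651.38; pay $974.49 → $4,676.89
Week 2: $4,676.89 +$23.00 interest = $4,699.89; pay $974.49 → $3,725.40
Week 3: $3,725.40 +$23.00 interest = $3,748.40; pay $974.49 → $2,773.91
Week 4: $2,773.91 +$23.00 interest = $2,796.91; pay $974.49 → $1,822.42
Week 5: $1,822.42 +$23.00 interest = $1,845.42; pay $974.49 → $870.93
Week 6: $870.93 +$23.00 interest = $893.93; pay $893.93 → $0.00
Total paid: $5,766.38

$5,766.38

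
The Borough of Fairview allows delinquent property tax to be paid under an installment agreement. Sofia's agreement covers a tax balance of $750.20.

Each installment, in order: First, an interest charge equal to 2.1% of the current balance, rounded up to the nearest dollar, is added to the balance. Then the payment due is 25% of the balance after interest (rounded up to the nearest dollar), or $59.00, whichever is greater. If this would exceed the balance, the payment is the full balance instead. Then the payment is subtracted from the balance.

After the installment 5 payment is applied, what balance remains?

Installment 1: opening $750.20; interest $16.00 → $766.20; payment $192.00; balance $574.20
Installment 2: opening $574.20; interest $13.00 → $587.20; payment $147.00; balance $440.20
Installment 3: opening $440.20; interest $10.00 → $450.20; payment $113.00; balance $337.20
Installment 4: opening $337.20; interest $8.00 → $345.20; payment $87.00; balance $258.20
Installment 5: opening $258.20; interest $6.00 → $264.20; payment $67.00; balance $197.20

$197.20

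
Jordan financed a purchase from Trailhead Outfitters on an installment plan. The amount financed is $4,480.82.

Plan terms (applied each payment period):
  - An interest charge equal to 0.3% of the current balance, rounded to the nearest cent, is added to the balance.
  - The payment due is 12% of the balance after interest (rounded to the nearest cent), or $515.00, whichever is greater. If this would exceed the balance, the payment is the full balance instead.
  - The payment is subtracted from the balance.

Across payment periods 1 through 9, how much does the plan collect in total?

$4,546.65

Payment period 1: opening $4,480.82; interest $13.44 → $4,494.26; payment $539.31; balance $3,954.95
Payment period 2: opening $3,954.95; interest $11.86 → $3,966.81; payment $515.00; balance $3,451.81
Payment period 3: opening $3,451.81; interest $10.36 → $3,462.17; payment $515.00; balance $2,947.17
Payment period 4: opening $2,947.17; interest $8.84 → $2,956.01; payment $515.00; balance $2,441.01
Payment period 5: opening $2,441.01; interest $7.32 → $2,448.33; payment $515.00; balance $1,933.33
Payment period 6: opening $1,933.33; interest $5.80 → $1,939.13; payment $515.00; balance $1,424.13
Payment period 7: opening $1,424.13; interest $4.27 → $1,428.40; payment $515.00; balance $913.40
Payment period 8: opening $913.40; interest $2.74 → $916.14; payment $515.00; balance $401.14
Payment period 9: opening $401.14; interest $1.20 → $402.34; payment $402.34; balance $0.00
Total paid: $4,546.65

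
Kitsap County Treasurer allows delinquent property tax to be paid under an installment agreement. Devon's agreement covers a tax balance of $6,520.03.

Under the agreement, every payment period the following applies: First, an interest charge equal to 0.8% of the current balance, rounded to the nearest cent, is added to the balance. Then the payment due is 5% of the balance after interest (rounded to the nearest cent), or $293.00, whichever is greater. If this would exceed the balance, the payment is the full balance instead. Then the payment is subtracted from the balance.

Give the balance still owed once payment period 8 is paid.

$4,469.43

Payment period 1: $6,520.03 +$52.16 interest = $6,572.19; pay $328.61 → $6,243.58
Payment period 2: $6,243.58 +$49.95 interest = $6,293.53; pay $314.68 → $5,978.85
Payment period 3: $5,978.85 +$47.83 interest = $6,026.68; pay $301.33 → $5,725.35
Payment period 4: $5,725.35 +$45.80 interest = $5,771.15; pay $293.00 → $5,478.15
Payment period 5: $5,478.15 +$43.83 interest = $5,521.98; pay $293.00 → $5,228.98
Payment period 6: $5,228.98 +$41.83 interest = $5,270.81; pay $293.00 → $4,977.81
Payment period 7: $4,977.81 +$39.82 interest = $5,017.63; pay $293.00 → $4,724.63
Payment period 8: $4,724.63 +$37.80 interest = $4,762.43; pay $293.00 → $4,469.43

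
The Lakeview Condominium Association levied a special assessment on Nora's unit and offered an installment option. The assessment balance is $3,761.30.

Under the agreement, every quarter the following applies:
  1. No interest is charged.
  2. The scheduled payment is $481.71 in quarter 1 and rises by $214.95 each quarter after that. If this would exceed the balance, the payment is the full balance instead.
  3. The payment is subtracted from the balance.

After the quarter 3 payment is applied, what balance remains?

$1,671.32

Quarter 1: opening $3,761.30; payment $481.71; balance $3,279.59
Quarter 2: opening $3,279.59; payment $696.66; balance $2,582.93
Quarter 3: opening $2,582.93; payment $911.61; balance $1,671.32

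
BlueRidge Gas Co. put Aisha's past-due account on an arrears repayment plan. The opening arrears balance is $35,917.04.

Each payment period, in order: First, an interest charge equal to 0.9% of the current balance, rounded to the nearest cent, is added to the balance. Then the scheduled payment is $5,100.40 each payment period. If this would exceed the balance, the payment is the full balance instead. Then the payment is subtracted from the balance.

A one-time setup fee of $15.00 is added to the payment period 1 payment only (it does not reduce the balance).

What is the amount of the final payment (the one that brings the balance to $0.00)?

# | Opening | Interest | Payment | Fee | End bal
1 | $35,917.04 | $323.25 | $5,100.40 | $15.00 | $31,139.89
2 | $31,139.89 | $280.26 | $5,100.40 | — | $26,319.75
3 | $26,319.75 | $236.88 | $5,100.40 | — | $21,456.23
4 | $21,456.23 | $193.11 | $5,100.40 | — | $16,548.94
5 | $16,548.94 | $148.94 | $5,100.40 | — | $11,597.48
6 | $11,597.48 | $104.38 | $5,100.40 | — | $6,601.46
7 | $6,601.46 | $59.41 | $5,100.40 | — | $1,560.47
8 | $1,560.47 | $14.04 | $1,574.51 | — | $0.00

$1,574.51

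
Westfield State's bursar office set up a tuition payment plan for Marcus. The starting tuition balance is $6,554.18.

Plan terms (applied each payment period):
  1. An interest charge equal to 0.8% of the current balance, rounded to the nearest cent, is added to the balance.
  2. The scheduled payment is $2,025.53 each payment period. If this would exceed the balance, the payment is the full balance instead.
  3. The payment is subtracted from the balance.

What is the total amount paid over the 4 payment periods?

Payment period 1: $6,554.18 +$52.43 interest = $6,606.61; pay $2,025.53 → $4,581.08
Payment period 2: $4,581.08 +$36.65 interest = $4,617.73; pay $2,025.53 → $2,592.20
Payment period 3: $2,592.20 +$20.74 interest = $2,612.94; pay $2,025.53 → $587.41
Payment period 4: $587.41 +$4.70 interest = $592.11; pay $592.11 → $0.00
Total paid: $6,668.70

$6,668.70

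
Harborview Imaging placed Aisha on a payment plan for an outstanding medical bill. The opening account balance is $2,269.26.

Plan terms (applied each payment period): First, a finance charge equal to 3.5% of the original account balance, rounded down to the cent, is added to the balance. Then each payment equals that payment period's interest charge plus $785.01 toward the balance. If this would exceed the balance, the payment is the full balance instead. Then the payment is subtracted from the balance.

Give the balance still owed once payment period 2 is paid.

$699.24

Payment period 1: opening $2,269.26; interest $79.42 → $2,348.68; payment $864.43; balance $1,484.25
Payment period 2: opening $1,484.25; interest $79.42 → $1,563.67; payment $864.43; balance $699.24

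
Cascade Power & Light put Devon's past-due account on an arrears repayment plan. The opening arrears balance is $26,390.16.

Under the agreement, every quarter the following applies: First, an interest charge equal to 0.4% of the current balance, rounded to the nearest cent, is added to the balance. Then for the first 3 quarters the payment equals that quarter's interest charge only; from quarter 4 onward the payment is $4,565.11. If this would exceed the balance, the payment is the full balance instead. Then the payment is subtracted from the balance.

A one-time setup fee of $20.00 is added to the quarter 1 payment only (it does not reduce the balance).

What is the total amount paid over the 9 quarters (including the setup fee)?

$27,091.19

Quarter 1: opening $26,390.16; interest $105.56 → $26,495.72; payment $105.56 (+ $20.00 fee); balance $26,390.16
Quarter 2: opening $26,390.16; interest $105.56 → $26,495.72; payment $105.56; balance $26,390.16
Quarter 3: opening $26,390.16; interest $105.56 → $26,495.72; payment $105.56; balance $26,390.16
Quarter 4: opening $26,390.16; interest $105.56 → $26,495.72; payment $4,565.11; balance $21,930.61
Quarter 5: opening $21,930.61; interest $87.72 → $22,018.33; payment $4,565.11; balance $17,453.22
Quarter 6: opening $17,453.22; interest $69.81 → $17,523.03; payment $4,565.11; balance $12,957.92
Quarter 7: opening $12,957.92; interest $51.83 → $13,009.75; payment $4,565.11; balance $8,444.64
Quarter 8: opening $8,444.64; interest $33.78 → $8,478.42; payment $4,565.11; balance $3,913.31
Quarter 9: opening $3,913.31; interest $15.65 → $3,928.96; payment $3,928.96; balance $0.00
Total paid: $27,091.19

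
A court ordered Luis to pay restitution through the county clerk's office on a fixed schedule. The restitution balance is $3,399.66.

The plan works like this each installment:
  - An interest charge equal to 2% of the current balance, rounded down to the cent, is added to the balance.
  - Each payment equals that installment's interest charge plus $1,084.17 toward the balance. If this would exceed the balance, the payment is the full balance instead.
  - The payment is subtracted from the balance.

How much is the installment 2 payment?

# | Opening | Interest | Payment | End bal
1 | $3,399.66 | $67.99 | $1,152.16 | $2,315.49
2 | $2,315.49 | $46.30 | $1,130.47 | $1,231.32

$1,130.47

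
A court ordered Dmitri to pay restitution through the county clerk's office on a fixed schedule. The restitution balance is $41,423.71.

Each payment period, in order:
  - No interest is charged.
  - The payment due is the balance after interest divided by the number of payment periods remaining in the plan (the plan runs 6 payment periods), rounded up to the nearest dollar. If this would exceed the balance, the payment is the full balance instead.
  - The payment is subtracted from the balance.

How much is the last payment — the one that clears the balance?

$6,903.71

Payment period 1: $41,423.71 − $6,904.00 → $34,519.71
Payment period 2: $34,519.71 − $6,904.00 → $27,615.71
Payment period 3: $27,615.71 − $6,904.00 → $20,711.71
Payment period 4: $20,711.71 − $6,904.00 → $13,807.71
Payment period 5: $13,807.71 − $6,904.00 → $6,903.71
Payment period 6: $6,903.71 − $6,903.71 → $0.00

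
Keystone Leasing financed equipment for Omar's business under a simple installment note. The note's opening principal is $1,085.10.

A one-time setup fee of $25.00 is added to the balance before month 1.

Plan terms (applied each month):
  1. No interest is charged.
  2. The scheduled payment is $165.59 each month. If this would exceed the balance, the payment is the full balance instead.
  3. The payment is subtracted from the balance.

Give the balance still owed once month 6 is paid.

$116.56

# | Opening | Payment | End bal
1 | $1,110.10 | $165.59 | $944.51
2 | $944.51 | $165.59 | $778.92
3 | $778.92 | $165.59 | $613.33
4 | $613.33 | $165.59 | $447.74
5 | $447.74 | $165.59 | $282.15
6 | $282.15 | $165.59 | $116.56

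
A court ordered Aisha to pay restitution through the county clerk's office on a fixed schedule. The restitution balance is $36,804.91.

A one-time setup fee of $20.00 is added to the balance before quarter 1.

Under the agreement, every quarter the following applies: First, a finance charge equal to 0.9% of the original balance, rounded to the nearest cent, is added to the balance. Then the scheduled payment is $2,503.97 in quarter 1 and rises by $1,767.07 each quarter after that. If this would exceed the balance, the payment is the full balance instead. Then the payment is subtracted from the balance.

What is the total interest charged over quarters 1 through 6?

Quarter 1: opening $36,824.91; interest $331.24 → $37,156.15; payment $2,503.97; balance $34,652.18
Quarter 2: opening $34,652.18; interest $331.24 → $34,983.42; payment $4,271.04; balance $30,712.38
Quarter 3: opening $30,712.38; interest $331.24 → $31,043.62; payment $6,038.11; balance $25,005.51
Quarter 4: opening $25,005.51; interest $331.24 → $25,336.75; payment $7,805.18; balance $17,531.57
Quarter 5: opening $17,531.57; interest $331.24 → $17,862.81; payment $9,572.25; balance $8,290.56
Quarter 6: opening $8,290.56; interest $331.24 → $8,621.80; payment $8,621.80; balance $0.00
Total interest: $331.24 + $331.24 + $331.24 + $331.24 + $331.24 + $331.24 = $1,987.44

$1,987.44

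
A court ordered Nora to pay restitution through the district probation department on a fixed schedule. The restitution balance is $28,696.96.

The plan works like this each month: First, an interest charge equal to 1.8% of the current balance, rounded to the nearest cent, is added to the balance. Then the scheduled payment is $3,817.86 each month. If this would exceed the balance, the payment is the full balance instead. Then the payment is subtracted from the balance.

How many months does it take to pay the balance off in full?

9

Month 1: opening $28,696.96; interest $516.55 → $29,213.51; payment $3,817.86; balance $25,395.65
Month 2: opening $25,395.65; interest $457.12 → $25,852.77; payment $3,817.86; balance $22,034.91
Month 3: opening $22,034.91; interest $396.63 → $22,431.54; payment $3,817.86; balance $18,613.68
Month 4: opening $18,613.68; interest $335.05 → $18,948.73; payment $3,817.86; balance $15,130.87
Month 5: opening $15,130.87; interest $272.36 → $15,403.23; payment $3,817.86; balance $11,585.37
Month 6: opening $11,585.37; interest $208.54 → $11,793.91; payment $3,817.86; balance $7,976.05
Month 7: opening $7,976.05; interest $143.57 → $8,119.62; payment $3,817.86; balance $4,301.76
Month 8: opening $4,301.76; interest $77.43 → $4,379.19; payment $3,817.86; balance $561.33
Month 9: opening $561.33; interest $10.10 → $571.43; payment $571.43; balance $0.00
Balance reaches $0.00 in month 9.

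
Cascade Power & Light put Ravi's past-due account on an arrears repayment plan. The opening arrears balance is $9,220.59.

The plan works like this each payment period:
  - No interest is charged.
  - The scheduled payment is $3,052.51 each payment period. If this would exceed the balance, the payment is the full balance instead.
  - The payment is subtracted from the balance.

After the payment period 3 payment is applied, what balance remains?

$63.06

Payment period 1: opening $9,220.59; payment $3,052.51; balance $6,168.08
Payment period 2: opening $6,168.08; payment $3,052.51; balance $3,115.57
Payment period 3: opening $3,115.57; payment $3,052.51; balance $63.06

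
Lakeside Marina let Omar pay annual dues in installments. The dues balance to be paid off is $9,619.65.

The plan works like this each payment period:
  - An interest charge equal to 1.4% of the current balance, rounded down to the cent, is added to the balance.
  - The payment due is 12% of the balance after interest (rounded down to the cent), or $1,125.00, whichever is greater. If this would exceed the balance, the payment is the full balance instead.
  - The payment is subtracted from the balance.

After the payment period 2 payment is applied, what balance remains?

$7,578.98

Payment period 1: opening $9,619.65; interest $134.67 → $9,754.32; payment $1,170.51; balance $8,583.81
Payment period 2: opening $8,583.81; interest $120.17 → $8,703.98; payment $1,125.00; balance $7,578.98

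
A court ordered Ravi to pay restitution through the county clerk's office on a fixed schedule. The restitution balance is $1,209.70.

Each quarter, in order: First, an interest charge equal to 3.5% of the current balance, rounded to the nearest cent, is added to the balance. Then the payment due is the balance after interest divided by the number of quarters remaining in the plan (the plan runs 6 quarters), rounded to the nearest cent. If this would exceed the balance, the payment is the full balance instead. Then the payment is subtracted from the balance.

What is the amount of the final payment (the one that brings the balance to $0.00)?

$247.84

Quarter 1: $1,209.70 +$42.34 interest = $1,252.04; pay $208.67 → $1,043.37
Quarter 2: $1,043.37 +$36.52 interest = $1,079.89; pay $215.98 → $863.91
Quarter 3: $863.91 +$30.24 interest = $894.15; pay $223.54 → $670.61
Quarter 4: $670.61 +$23.47 interest = $694.08; pay $231.36 → $462.72
Quarter 5: $462.72 +$16.20 interest = $478.92; pay $239.46 → $239.46
Quarter 6: $239.46 +$8.38 interest = $247.84; pay $247.84 → $0.00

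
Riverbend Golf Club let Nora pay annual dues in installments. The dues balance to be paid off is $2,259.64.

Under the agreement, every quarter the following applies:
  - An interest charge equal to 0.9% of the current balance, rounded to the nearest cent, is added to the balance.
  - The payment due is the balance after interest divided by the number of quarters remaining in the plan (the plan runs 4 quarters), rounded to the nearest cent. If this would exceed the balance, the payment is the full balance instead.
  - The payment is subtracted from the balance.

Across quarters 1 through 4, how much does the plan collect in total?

$2,310.94

Quarter 1: opening $2,259.64; interest $20.34 → $2,279.98; payment $570.00; balance $1,709.98
Quarter 2: opening $1,709.98; interest $15.39 → $1,725.37; payment $575.12; balance $1,150.25
Quarter 3: opening $1,150.25; interest $10.35 → $1,160.60; payment $580.30; balance $580.30
Quarter 4: opening $580.30; interest $5.22 → $585.52; payment $585.52; balance $0.00
Total paid: $2,310.94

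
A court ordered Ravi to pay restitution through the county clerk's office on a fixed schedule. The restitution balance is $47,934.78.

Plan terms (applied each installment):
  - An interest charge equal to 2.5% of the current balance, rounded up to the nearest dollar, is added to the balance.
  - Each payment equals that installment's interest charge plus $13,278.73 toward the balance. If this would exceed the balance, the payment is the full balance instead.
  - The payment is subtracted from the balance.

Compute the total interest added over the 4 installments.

Installment 1: $47,934.78 +$1,199.00 interest = $49,133.78; pay $14,477.73 → $34,656.05
Installment 2: $34,656.05 +$867.00 interest = $35,523.05; pay $14,145.73 → $21,377.32
Installment 3: $21,377.32 +$535.00 interest = $21,912.32; pay $13,813.73 → $8,098.59
Installment 4: $8,098.59 +$203.00 interest = $8,301.59; pay $8,301.59 → $0.00
Total interest: $1,199.00 + $867.00 + $535.00 + $203.00 = $2,804.00

$2,804.00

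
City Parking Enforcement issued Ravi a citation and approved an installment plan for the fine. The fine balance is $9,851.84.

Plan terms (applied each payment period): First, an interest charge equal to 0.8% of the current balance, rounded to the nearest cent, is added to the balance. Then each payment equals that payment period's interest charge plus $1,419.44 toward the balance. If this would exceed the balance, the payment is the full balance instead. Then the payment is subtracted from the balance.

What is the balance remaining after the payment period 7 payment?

$0.00

Payment period 1: opening $9,851.84; interest $78.81 → $9,930.65; payment $1,498.25; balance $8,432.40
Payment period 2: opening $8,432.40; interest $67.46 → $8,499.86; payment $1,486.90; balance $7,012.96
Payment period 3: opening $7,012.96; interest $56.10 → $7,069.06; payment $1,475.54; balance $5,593.52
Payment period 4: opening $5,593.52; interest $44.75 → $5,638.27; payment $1,464.19; balance $4,174.08
Payment period 5: opening $4,174.08; interest $33.39 → $4,207.47; payment $1,452.83; balance $2,754.64
Payment period 6: opening $2,754.64; interest $22.04 → $2,776.68; payment $1,441.48; balance $1,335.20
Payment period 7: opening $1,335.20; interest $10.68 → $1,345.88; payment $1,345.88; balance $0.00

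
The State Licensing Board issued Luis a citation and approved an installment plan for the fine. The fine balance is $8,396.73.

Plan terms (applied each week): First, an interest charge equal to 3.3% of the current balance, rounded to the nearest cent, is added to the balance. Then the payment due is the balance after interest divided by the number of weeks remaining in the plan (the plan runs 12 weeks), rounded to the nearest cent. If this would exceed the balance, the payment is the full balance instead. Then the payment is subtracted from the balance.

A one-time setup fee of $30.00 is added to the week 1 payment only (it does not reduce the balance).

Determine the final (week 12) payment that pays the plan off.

$1,033.07

Week 1: opening $8,396.73; interest $277.09 → $8,673.82; payment $722.82 (+ $30.00 fee); balance $7,951.00
Week 2: opening $7,951.00; interest $262.38 → $8,213.38; payment $746.67; balance $7,466.71
Week 3: opening $7,466.71; interest $246.40 → $7,713.11; payment $771.31; balance $6,941.80
Week 4: opening $6,941.80; interest $229.08 → $7,170.88; payment $796.76; balance $6,374.12
Week 5: opening $6,374.12; interest $210.35 → $6,584.47; payment $823.06; balance $5,761.41
Week 6: opening $5,761.41; interest $190.13 → $5,951.54; payment $850.22; balance $5,101.32
Week 7: opening $5,101.32; interest $168.34 → $5,269.66; payment $878.28; balance $4,391.38
Week 8: opening $4,391.38; interest $144.92 → $4,536.30; payment $907.26; balance $3,629.04
Week 9: opening $3,629.04; interest $119.76 → $3,748.80; payment $937.20; balance $2,811.60
Week 10: opening $2,811.60; interest $92.78 → $2,904.38; payment $968.13; balance $1,936.25
Week 11: opening $1,936.25; interest $63.90 → $2,000.15; payment $1,000.08; balance $1,000.07
Week 12: opening $1,000.07; interest $33.00 → $1,033.07; payment $1,033.07; balance $0.00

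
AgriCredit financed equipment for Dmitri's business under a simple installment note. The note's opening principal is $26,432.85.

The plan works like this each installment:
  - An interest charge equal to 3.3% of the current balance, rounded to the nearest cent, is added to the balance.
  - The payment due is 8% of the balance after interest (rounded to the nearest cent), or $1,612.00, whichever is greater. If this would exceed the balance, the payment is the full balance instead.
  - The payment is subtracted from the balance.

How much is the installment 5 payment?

$1,781.91

Installment 1: opening $26,432.85; interest $872.28 → $27,305.13; payment $2,184.41; balance $25,120.72
Installment 2: opening $25,120.72; interest $828.98 → $25,949.70; payment $2,075.98; balance $23,873.72
Installment 3: opening $23,873.72; interest $787.83 → $24,661.55; payment $1,972.92; balance $22,688.63
Installment 4: opening $22,688.63; interest $748.72 → $23,437.35; payment $1,874.99; balance $21,562.36
Installment 5: opening $21,562.36; interest $711.56 → $22,273.92; payment $1,781.91; balance $20,492.01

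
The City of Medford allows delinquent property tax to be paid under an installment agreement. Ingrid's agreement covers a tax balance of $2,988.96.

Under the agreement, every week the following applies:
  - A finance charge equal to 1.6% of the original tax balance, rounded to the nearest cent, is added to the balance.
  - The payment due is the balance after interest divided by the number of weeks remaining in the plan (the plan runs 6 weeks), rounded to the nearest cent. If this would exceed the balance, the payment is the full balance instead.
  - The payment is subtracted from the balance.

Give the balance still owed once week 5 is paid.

Week 1: opening $2,988.96; interest $47.82 → $3,036.78; payment $506.13; balance $2,530.65
Week 2: opening $2,530.65; interest $47.82 → $2,578.47; payment $515.69; balance $2,062.78
Week 3: opening $2,062.78; interest $47.82 → $2,110.60; payment $527.65; balance $1,582.95
Week 4: opening $1,582.95; interest $47.82 → $1,630.77; payment $543.59; balance $1,087.18
Week 5: opening $1,087.18; interest $47.82 → $1,135.00; payment $567.50; balance $567.50

$567.50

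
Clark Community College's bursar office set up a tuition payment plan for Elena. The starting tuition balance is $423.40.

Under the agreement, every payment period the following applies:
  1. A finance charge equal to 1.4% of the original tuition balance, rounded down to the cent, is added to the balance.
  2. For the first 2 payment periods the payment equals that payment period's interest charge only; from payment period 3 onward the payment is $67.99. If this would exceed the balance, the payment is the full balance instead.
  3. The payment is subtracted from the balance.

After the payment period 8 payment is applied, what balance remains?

Payment period 1: opening $423.40; interest $5.92 → $429.32; payment $5.92; balance $423.40
Payment period 2: opening $423.40; interest $5.92 → $429.32; payment $5.92; balance $423.40
Payment period 3: opening $423.40; interest $5.92 → $429.32; payment $67.99; balance $361.33
Payment period 4: opening $361.33; interest $5.92 → $367.25; payment $67.99; balance $299.26
Payment period 5: opening $299.26; interest $5.92 → $305.18; payment $67.99; balance $237.19
Payment period 6: opening $237.19; interest $5.92 → $243.11; payment $67.99; balance $175.12
Payment period 7: opening $175.12; interest $5.92 → $181.04; payment $67.99; balance $113.05
Payment period 8: opening $113.05; interest $5.92 → $118.97; payment $67.99; balance $50.98

$50.98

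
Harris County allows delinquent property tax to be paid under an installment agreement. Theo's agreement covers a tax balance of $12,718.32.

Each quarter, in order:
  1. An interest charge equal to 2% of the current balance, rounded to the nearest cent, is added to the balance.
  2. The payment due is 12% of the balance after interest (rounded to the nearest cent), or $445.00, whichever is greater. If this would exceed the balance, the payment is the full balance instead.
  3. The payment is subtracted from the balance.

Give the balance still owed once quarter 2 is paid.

Quarter 1: $12,718.32 +$254.37 interest = $12,972.69; pay $1,556.72 → $11,415.97
Quarter 2: $11,415.97 +$228.32 interest = $11,644.29; pay $1,397.31 → $10,246.98

$10,246.98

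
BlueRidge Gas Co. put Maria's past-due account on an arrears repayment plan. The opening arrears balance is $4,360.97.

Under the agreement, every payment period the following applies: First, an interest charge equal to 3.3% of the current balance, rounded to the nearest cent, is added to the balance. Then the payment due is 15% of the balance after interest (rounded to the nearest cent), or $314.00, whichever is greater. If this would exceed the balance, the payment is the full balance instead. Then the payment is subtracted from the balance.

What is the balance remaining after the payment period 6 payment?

# | Opening | Interest | Payment | End bal
1 | $4,360.97 | $143.91 | $675.73 | $3,829.15
2 | $3,829.15 | $126.36 | $593.33 | $3,362.18
3 | $3,362.18 | $110.95 | $520.97 | $2,952.16
4 | $2,952.16 | $97.42 | $457.44 | $2,592.14
5 | $2,592.14 | $85.54 | $401.65 | $2,276.03
6 | $2,276.03 | $75.11 | $352.67 | $1,998.47

$1,998.47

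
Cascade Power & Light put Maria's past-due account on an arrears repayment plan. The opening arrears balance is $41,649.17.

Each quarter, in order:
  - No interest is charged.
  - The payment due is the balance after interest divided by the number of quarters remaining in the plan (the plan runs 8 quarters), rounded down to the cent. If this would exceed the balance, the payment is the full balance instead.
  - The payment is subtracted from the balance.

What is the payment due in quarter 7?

# | Opening | Payment | End bal
1 | $41,649.17 | $5,206.14 | $36,443.03
2 | $36,443.03 | $5,206.14 | $31,236.89
3 | $31,236.89 | $5,206.14 | $26,030.75
4 | $26,030.75 | $5,206.15 | $20,824.60
5 | $20,824.60 | $5,206.15 | $15,618.45
6 | $15,618.45 | $5,206.15 | $10,412.30
7 | $10,412.30 | $5,206.15 | $5,206.15

$5,206.15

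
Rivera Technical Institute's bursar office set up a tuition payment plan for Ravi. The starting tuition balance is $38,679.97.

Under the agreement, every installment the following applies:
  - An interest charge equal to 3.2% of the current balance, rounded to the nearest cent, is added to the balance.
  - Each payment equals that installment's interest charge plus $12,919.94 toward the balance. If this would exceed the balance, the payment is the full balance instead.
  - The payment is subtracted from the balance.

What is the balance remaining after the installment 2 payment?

$12,840.09

Installment 1: opening $38,679.97; interest $1,237.76 → $39,917.73; payment $14,157.70; balance $25,760.03
Installment 2: opening $25,760.03; interest $824.32 → $26,584.35; payment $13,744.26; balance $12,840.09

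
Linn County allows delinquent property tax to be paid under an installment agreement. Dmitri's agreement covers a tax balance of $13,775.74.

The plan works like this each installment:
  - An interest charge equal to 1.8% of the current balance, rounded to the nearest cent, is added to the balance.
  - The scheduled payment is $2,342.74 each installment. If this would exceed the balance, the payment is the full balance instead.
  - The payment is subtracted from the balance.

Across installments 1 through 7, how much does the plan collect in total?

$14,695.47

Installment 1: $13,775.74 +$247.96 interest = $14,023.70; pay $2,342.74 → $11,680.96
Installment 2: $11,680.96 +$210.26 interest = $11,891.22; pay $2,342.74 → $9,548.48
Installment 3: $9,548.48 +$171.87 interest = $9,720.35; pay $2,342.74 → $7,377.61
Installment 4: $7,377.61 +$132.80 interest = $7,510.41; pay $2,342.74 → $5,167.67
Installment 5: $5,167.67 +$93.02 interest = $5,260.69; pay $2,342.74 → $2,917.95
Installment 6: $2,917.95 +$52.52 interest = $2,970.47; pay $2,342.74 → $627.73
Installment 7: $627.73 +$11.30 interest = $639.03; pay $639.03 → $0.00
Total paid: $14,695.47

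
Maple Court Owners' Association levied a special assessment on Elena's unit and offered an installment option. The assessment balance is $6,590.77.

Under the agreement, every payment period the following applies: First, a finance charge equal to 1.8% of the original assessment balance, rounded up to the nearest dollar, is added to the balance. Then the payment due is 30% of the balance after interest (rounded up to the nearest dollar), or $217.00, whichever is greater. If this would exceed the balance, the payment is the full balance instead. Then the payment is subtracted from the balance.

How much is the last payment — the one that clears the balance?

$159.77

# | Opening | Interest | Payment | End bal
1 | $6,590.77 | $119.00 | $2,013.00 | $4,696.77
2 | $4,696.77 | $119.00 | $1,445.00 | $3,370.77
3 | $3,370.77 | $119.00 | $1,047.00 | $2,442.77
4 | $2,442.77 | $119.00 | $769.00 | $1,792.77
5 | $1,792.77 | $119.00 | $574.00 | $1,337.77
6 | $1,337.77 | $119.00 | $438.00 | $1,018.77
7 | $1,018.77 | $119.00 | $342.00 | $795.77
8 | $795.77 | $119.00 | $275.00 | $639.77
9 | $639.77 | $119.00 | $228.00 | $530.77
10 | $530.77 | $119.00 | $217.00 | $432.77
11 | $432.77 | $119.00 | $217.00 | $334.77
12 | $334.77 | $119.00 | $217.00 | $236.77
13 | $236.77 | $119.00 | $217.00 | $138.77
14 | $138.77 | $119.00 | $217.00 | $40.77
15 | $40.77 | $119.00 | $159.77 | $0.00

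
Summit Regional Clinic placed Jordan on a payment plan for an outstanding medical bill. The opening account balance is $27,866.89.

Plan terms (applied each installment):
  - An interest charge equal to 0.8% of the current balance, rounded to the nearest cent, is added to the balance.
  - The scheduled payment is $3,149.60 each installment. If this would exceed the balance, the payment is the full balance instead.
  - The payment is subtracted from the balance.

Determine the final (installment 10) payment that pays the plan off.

$673.45

Installment 1: $27,866.89 +$222.94 interest = $28,089.83; pay $3,149.60 → $24,940.23
Installment 2: $24,940.23 +$199.52 interest = $25,139.75; pay $3,149.60 → $21,990.15
Installment 3: $21,990.15 +$175.92 interest = $22,166.07; pay $3,149.60 → $19,016.47
Installment 4: $19,016.47 +$152.13 interest = $19,168.60; pay $3,149.60 → $16,019.00
Installment 5: $16,019.00 +$128.15 interest = $16,147.15; pay $3,149.60 → $12,997.55
Installment 6: $12,997.55 +$103.98 interest = $13,101.53; pay $3,149.60 → $9,951.93
Installment 7: $9,951.93 +$79.62 interest = $10,031.55; pay $3,149.60 → $6,881.95
Installment 8: $6,881.95 +$55.06 interest = $6,937.01; pay $3,149.60 → $3,787.41
Installment 9: $3,787.41 +$30.30 interest = $3,817.71; pay $3,149.60 → $668.11
Installment 10: $668.11 +$5.34 interest = $673.45; pay $673.45 → $0.00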